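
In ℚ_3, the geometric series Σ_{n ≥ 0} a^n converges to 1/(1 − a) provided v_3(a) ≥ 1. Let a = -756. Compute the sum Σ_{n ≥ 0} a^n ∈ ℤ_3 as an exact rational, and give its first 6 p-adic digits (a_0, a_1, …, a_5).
Σ a^n = 1/(1 − a) = 1/757;  first 6 digits = (1, 0, 0, 2, 2, 2)

v_3(a) = 3 ≥ 1, so the series converges in ℤ_3 to 1/(1 − a) = 1/(1 − (-756)) = 1/757. Expand this rational in ℤ_3: compute digits iteratively via d_i = x_i mod 3, x_{i+1} = (x_i − d_i)/3. The first 6 digits are (1, 0, 0, 2, 2, 2).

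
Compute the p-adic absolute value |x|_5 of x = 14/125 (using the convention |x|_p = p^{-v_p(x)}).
|14/125|_5 = 125

Step 1 — compute v_5(x) by factoring powers of 5 out of the numerator and denominator: v_5(14/125) = -3. Step 2 — apply |x|_p = p^{-v_p(x)} = 5^{3} = 125.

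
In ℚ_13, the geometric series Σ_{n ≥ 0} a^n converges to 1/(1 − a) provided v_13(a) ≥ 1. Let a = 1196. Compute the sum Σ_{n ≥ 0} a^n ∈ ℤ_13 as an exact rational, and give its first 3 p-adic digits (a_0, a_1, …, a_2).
Σ a^n = 1/(1 − a) = -1/1195;  first 3 digits = (1, 1, 8)

v_13(a) = 1 ≥ 1, so the series converges in ℤ_13 to 1/(1 − a) = 1/(1 − 1196) = -1/1195. Expand this rational in ℤ_13: compute digits iteratively via d_i = x_i mod 13, x_{i+1} = (x_i − d_i)/13. The first 3 digits are (1, 1, 8).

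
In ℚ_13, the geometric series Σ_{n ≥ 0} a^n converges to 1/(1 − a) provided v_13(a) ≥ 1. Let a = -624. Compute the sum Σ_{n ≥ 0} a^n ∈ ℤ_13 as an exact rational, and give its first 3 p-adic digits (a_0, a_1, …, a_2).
Σ a^n = 1/(1 − a) = 1/625;  first 3 digits = (1, 4, 12)

v_13(a) = 1 ≥ 1, so the series converges in ℤ_13 to 1/(1 − a) = 1/(1 − (-624)) = 1/625. Expand this rational in ℤ_13: compute digits iteratively via d_i = x_i mod 13, x_{i+1} = (x_i − d_i)/13. The first 3 digits are (1, 4, 12).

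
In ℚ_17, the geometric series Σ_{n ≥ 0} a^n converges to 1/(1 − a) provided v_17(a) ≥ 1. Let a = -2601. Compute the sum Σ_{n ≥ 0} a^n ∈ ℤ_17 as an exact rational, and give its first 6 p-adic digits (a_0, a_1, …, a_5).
Σ a^n = 1/(1 − a) = 1/2602;  first 6 digits = (1, 0, 8, 16, 12, 4)

v_17(a) = 2 ≥ 1, so the series converges in ℤ_17 to 1/(1 − a) = 1/(1 − (-2601)) = 1/2602. Expand this rational in ℤ_17: compute digits iteratively via d_i = x_i mod 17, x_{i+1} = (x_i − d_i)/17. The first 6 digits are (1, 0, 8, 16, 12, 4).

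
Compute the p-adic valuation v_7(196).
v_7(196) = 2

v_7(n) is the largest exponent k such that 7^k divides n. Factor out: 196 = 7^2 · 4. (Sign doesn't affect v_p.) So v_7(196) = 2.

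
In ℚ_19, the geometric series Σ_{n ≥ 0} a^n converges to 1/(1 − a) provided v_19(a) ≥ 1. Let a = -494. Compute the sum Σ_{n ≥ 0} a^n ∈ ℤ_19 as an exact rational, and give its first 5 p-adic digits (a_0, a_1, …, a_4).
Σ a^n = 1/(1 − a) = 1/495;  first 5 digits = (1, 12, 9, 15, 14)

v_19(a) = 1 ≥ 1, so the series converges in ℤ_19 to 1/(1 − a) = 1/(1 − (-494)) = 1/495. Expand this rational in ℤ_19: compute digits iteratively via d_i = x_i mod 19, x_{i+1} = (x_i − d_i)/19. The first 5 digits are (1, 12, 9, 15, 14).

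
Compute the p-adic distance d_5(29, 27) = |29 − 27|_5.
d_5(29, 27) = 1

Step 1 — x − y = 29 − 27 = 2. Step 2 — v_5(2) = 0 (factor: 2 = (5^0 · 2); the sign does not affect v_p). Step 3 — |x − y|_5 = 5^{0} = 1.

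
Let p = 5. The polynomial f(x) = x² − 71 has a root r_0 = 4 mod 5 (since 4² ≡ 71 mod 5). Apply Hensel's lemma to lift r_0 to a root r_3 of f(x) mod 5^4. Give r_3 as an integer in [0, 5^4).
r_3 = 389 (mod 625)

Hensel's recurrence: r_{i+1} = r_i − f(r_i)·(f′(r_i))^{-1} mod 5^{i+2}, with f′(x) = 2x. Iterate:
  r_0 = 4 (mod 5)
  r_1 = 14 (mod 25)
  r_2 = 14 (mod 125)
  r_3 = 389 (mod 625)
Final: r_3 = 389, and one checks f(r_3) ≡ 0 mod 5^4.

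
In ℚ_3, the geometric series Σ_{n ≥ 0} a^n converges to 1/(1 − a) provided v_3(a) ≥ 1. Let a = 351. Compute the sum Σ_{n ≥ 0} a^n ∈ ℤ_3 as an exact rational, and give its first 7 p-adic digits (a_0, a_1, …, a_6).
Σ a^n = 1/(1 − a) = -1/350;  first 7 digits = (1, 0, 0, 1, 1, 1, 1)

v_3(a) = 3 ≥ 1, so the series converges in ℤ_3 to 1/(1 − a) = 1/(1 − 351) = -1/350. Expand this rational in ℤ_3: compute digits iteratively via d_i = x_i mod 3, x_{i+1} = (x_i − d_i)/3. The first 7 digits are (1, 0, 0, 1, 1, 1, 1).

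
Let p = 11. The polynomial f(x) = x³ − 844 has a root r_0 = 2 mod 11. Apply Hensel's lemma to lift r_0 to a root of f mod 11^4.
r_3 = 1564 (mod 14641)

Hensel: r_{i+1} = r_i − f(r_i)/f′(r_i) mod 11^{i+2}, where f′(x) = 3x². Iterate:
  r_0 = 2 (mod 11)
  r_1 = 112 (mod 121)
  r_2 = 233 (mod 1331)
  r_3 = 1564 (mod 14641)
Final: r = 1564 with f(r) ≡ 0 mod 11^4.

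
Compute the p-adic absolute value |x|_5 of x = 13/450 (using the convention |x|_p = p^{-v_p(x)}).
|13/450|_5 = 25

Step 1 — compute v_5(x) by factoring powers of 5 out of the numerator and denominator: v_5(13/450) = -2. Step 2 — apply |x|_p = p^{-v_p(x)} = 5^{2} = 25.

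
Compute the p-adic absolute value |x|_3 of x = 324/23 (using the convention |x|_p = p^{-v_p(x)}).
|324/23|_3 = 1/81

Step 1 — compute v_3(x) by factoring powers of 3 out of the numerator and denominator: v_3(324/23) = 4. Step 2 — apply |x|_p = p^{-v_p(x)} = 3^{-4} = 1/81.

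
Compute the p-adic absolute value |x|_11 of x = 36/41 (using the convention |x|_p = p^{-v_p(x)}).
|36/41|_11 = 1

Step 1 — compute v_11(x) by factoring powers of 11 out of the numerator and denominator: v_11(36/41) = 0. Step 2 — apply |x|_p = p^{-v_p(x)} = 11^{0} = 1.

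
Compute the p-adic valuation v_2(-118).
v_2(-118) = 1

v_2(n) is the largest exponent k such that 2^k divides n. Factor out: -118 = -2^1 · 59. (Sign doesn't affect v_p.) So v_2(-118) = 1.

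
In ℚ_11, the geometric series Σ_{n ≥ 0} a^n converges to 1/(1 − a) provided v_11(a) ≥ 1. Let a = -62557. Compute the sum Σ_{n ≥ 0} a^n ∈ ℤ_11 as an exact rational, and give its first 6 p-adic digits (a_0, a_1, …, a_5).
Σ a^n = 1/(1 − a) = 1/62558;  first 6 digits = (1, 0, 0, 8, 6, 10)

v_11(a) = 3 ≥ 1, so the series converges in ℤ_11 to 1/(1 − a) = 1/(1 − (-62557)) = 1/62558. Expand this rational in ℤ_11: compute digits iteratively via d_i = x_i mod 11, x_{i+1} = (x_i − d_i)/11. The first 6 digits are (1, 0, 0, 8, 6, 10).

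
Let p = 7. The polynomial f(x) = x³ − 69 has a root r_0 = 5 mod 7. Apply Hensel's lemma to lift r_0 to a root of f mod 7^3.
r_2 = 131 (mod 343)

Hensel: r_{i+1} = r_i − f(r_i)/f′(r_i) mod 7^{i+2}, where f′(x) = 3x². Iterate:
  r_0 = 5 (mod 7)
  r_1 = 33 (mod 49)
  r_2 = 131 (mod 343)
Final: r = 131 with f(r) ≡ 0 mod 7^3.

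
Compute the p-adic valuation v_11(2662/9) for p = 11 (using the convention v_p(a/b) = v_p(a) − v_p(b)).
v_11(2662/9) = 3

Factor powers of 11 from the numerator and denominator of the reduced fraction: 2662 = 11^3 · 2 and 9 = 11^0 · 9. Apply v_p(a/b) = v_p(a) − v_p(b): v_11(2662/9) = 3 − 0 = 3.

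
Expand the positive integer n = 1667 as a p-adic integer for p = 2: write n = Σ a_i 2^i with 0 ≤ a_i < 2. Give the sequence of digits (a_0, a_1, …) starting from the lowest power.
(a_0, a_1, …) = (1, 1, 0, 0, 0, 0, 0, 1, 0, 1, 1)

Repeated division by 2 gives the digits low-to-high: 1667 = 1 + 1·2^1 + 1·2^7 + 1·2^9 + 1·2^10. Digit sequence: (1, 1, 0, 0, 0, 0, 0, 1, 0, 1, 1).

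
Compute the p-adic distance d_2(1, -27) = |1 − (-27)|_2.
d_2(1, -27) = 1/4

Step 1 — x − y = 1 − (-27) = 28. Step 2 — v_2(28) = 2 (factor: 28 = (2^2 · 7); the sign does not affect v_p). Step 3 — |x − y|_2 = 2^{-2} = 1/4.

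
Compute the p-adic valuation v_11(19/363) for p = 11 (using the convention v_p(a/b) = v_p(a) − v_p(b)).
v_11(19/363) = -2

Factor powers of 11 from the numerator and denominator of the reduced fraction: 19 = 11^0 · 19 and 363 = 11^2 · 3. Apply v_p(a/b) = v_p(a) − v_p(b): v_11(19/363) = 0 − 2 = -2.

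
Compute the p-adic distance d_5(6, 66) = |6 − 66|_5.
d_5(6, 66) = 1/5

Step 1 — x − y = 6 − 66 = -60. Step 2 — v_5(-60) = 1 (factor: -60 = −(5^1 · 12); the sign does not affect v_p). Step 3 — |x − y|_5 = 5^{-1} = 1/5.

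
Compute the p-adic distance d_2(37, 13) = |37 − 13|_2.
d_2(37, 13) = 1/8

Step 1 — x − y = 37 − 13 = 24. Step 2 — v_2(24) = 3 (factor: 24 = (2^3 · 3); the sign does not affect v_p). Step 3 — |x − y|_2 = 2^{-3} = 1/8.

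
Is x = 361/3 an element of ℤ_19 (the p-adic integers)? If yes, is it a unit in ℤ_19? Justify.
x ∈ ℤ_19 but not a unit; v_19(x) = 2 > 0

ℤ_19 = {x ∈ ℚ_19 : v_19(x) ≥ 0} and ℤ_19^× = {x ∈ ℤ_19 : v_19(x) = 0}. Here v_19(361/3) = v_19(num) − v_19(den) = 2; compare against these criteria.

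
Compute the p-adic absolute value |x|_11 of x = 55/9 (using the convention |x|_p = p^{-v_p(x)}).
|55/9|_11 = 1/11

Step 1 — compute v_11(x) by factoring powers of 11 out of the numerator and denominator: v_11(55/9) = 1. Step 2 — apply |x|_p = p^{-v_p(x)} = 11^{-1} = 1/11.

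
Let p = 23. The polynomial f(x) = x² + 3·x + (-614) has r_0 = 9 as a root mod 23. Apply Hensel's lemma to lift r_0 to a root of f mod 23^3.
r_2 = 4517 (mod 12167)

Hensel: r_{i+1} = r_i − f(r_i)·(f′(r_i))^{-1} mod 23^{i+2}, f′(x) = 2x + 3. Iterate:
  r_0 = 9 (mod 23)
  r_1 = 285 (mod 529)
  r_2 = 4517 (mod 12167)
Final: r = 4517 satisfies f(r) ≡ 0 mod 23^3.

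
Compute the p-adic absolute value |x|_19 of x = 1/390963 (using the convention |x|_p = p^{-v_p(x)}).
|1/390963|_19 = 130321

Step 1 — compute v_19(x) by factoring powers of 19 out of the numerator and denominator: v_19(1/390963) = -4. Step 2 — apply |x|_p = p^{-v_p(x)} = 19^{4} = 130321.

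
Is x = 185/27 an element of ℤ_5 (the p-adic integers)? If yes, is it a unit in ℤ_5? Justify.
x ∈ ℤ_5 but not a unit; v_5(x) = 1 > 0

ℤ_5 = {x ∈ ℚ_5 : v_5(x) ≥ 0} and ℤ_5^× = {x ∈ ℤ_5 : v_5(x) = 0}. Here v_5(185/27) = v_5(num) − v_5(den) = 1; compare against these criteria.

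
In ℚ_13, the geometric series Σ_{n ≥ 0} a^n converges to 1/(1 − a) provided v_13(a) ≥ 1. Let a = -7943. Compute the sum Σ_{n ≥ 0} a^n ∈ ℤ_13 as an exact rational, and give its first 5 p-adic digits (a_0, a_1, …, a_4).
Σ a^n = 1/(1 − a) = 1/7944;  first 5 digits = (1, 0, 5, 9, 11)

v_13(a) = 2 ≥ 1, so the series converges in ℤ_13 to 1/(1 − a) = 1/(1 − (-7943)) = 1/7944. Expand this rational in ℤ_13: compute digits iteratively via d_i = x_i mod 13, x_{i+1} = (x_i − d_i)/13. The first 5 digits are (1, 0, 5, 9, 11).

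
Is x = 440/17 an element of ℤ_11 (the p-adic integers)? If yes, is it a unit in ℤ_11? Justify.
x ∈ ℤ_11 but not a unit; v_11(x) = 1 > 0

ℤ_11 = {x ∈ ℚ_11 : v_11(x) ≥ 0} and ℤ_11^× = {x ∈ ℤ_11 : v_11(x) = 0}. Here v_11(440/17) = v_11(num) − v_11(den) = 1; compare against these criteria.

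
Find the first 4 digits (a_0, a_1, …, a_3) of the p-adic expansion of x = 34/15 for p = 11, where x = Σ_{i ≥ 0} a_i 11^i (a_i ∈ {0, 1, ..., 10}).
(a_0, …, a_3) = (3, 8, 0, 8)

v_11(34/15) = 0 (numerator and denominator both coprime to 11), so x ∈ ℤ_11^×. Compute digits iteratively via a_i = x_i mod 11, x_{i+1} = (x_i − a_i)/11, with x_0 = x:
  x_0 = 34/15;  a_0 = 3;  x_1 = (x_0 − 3)/11 = -1/15
  x_1 = -1/15;  a_1 = 8;  x_2 = (x_1 − 8)/11 = -11/15
  x_2 = -11/15;  a_2 = 0;  x_3 = (x_2 − 0)/11 = -1/15
  x_3 = -1/15;  a_3 = 8;  x_4 = (x_3 − 8)/11 = -11/15
Digits: (3, 8, 0, 8).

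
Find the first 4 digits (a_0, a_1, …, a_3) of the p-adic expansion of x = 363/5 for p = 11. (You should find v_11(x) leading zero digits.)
(a_0, …, a_3) = (0, 0, 5, 4)

v_11(363/5) = 2, so a_0 = ... = a_1 = 0. Factor out: x = 11^2 · u with u = 3/5 a unit in ℤ_11. Expand u iteratively via a_{v+i} = u_i mod 11, u_{i+1} = (u_i − a_{v+i})/11:
  u_0 = 3/5;  a_2 = 5;  u_1 = (u_0 − 5)/11 = -2/5
  u_1 = -2/5;  a_3 = 4;  u_2 = (u_1 − 4)/11 = -2/5
Digits: (0, 0, 5, 4).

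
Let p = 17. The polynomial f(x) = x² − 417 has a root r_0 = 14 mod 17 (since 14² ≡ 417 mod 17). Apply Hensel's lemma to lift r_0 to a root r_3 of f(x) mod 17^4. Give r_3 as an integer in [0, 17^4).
r_3 = 48192 (mod 83521)

Hensel's recurrence: r_{i+1} = r_i − f(r_i)·(f′(r_i))^{-1} mod 17^{i+2}, with f′(x) = 2x. Iterate:
  r_0 = 14 (mod 17)
  r_1 = 218 (mod 289)
  r_2 = 3975 (mod 4913)
  r_3 = 48192 (mod 83521)
Final: r_3 = 48192, and one checks f(r_3) ≡ 0 mod 17^4.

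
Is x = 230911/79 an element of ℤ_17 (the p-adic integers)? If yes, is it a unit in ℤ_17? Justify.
x ∈ ℤ_17 but not a unit; v_17(x) = 3 > 0

ℤ_17 = {x ∈ ℚ_17 : v_17(x) ≥ 0} and ℤ_17^× = {x ∈ ℤ_17 : v_17(x) = 0}. Here v_17(230911/79) = v_17(num) − v_17(den) = 3; compare against these criteria.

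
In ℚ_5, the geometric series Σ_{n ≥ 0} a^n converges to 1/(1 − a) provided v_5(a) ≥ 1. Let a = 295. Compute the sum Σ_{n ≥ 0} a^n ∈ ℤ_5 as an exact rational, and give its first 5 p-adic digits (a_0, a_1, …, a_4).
Σ a^n = 1/(1 − a) = -1/294;  first 5 digits = (1, 4, 2, 2, 1)

v_5(a) = 1 ≥ 1, so the series converges in ℤ_5 to 1/(1 − a) = 1/(1 − 295) = -1/294. Expand this rational in ℤ_5: compute digits iteratively via d_i = x_i mod 5, x_{i+1} = (x_i − d_i)/5. The first 5 digits are (1, 4, 2, 2, 1).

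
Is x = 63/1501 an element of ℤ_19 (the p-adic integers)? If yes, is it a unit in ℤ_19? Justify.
x ∉ ℤ_19 (v_19(x) = -1 < 0)

ℤ_19 = {x ∈ ℚ_19 : v_19(x) ≥ 0} and ℤ_19^× = {x ∈ ℤ_19 : v_19(x) = 0}. Here v_19(63/1501) = v_19(num) − v_19(den) = -1; compare against these criteria.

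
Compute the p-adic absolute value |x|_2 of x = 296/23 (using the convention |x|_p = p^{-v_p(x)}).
|296/23|_2 = 1/8

Step 1 — compute v_2(x) by factoring powers of 2 out of the numerator and denominator: v_2(296/23) = 3. Step 2 — apply |x|_p = p^{-v_p(x)} = 2^{-3} = 1/8.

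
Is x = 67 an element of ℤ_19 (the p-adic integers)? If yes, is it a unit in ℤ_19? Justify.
x ∈ ℤ_19^× (unit); v_19(x) = 0

ℤ_19 = {x ∈ ℚ_19 : v_19(x) ≥ 0} and ℤ_19^× = {x ∈ ℤ_19 : v_19(x) = 0}. Here v_19(67) = v_19(num) − v_19(den) = 0; compare against these criteria.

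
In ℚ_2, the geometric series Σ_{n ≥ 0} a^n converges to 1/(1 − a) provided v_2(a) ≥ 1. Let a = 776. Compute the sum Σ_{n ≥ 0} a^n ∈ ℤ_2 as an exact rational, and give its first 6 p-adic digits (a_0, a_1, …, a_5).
Σ a^n = 1/(1 − a) = -1/775;  first 6 digits = (1, 0, 0, 1, 0, 0)

v_2(a) = 3 ≥ 1, so the series converges in ℤ_2 to 1/(1 − a) = 1/(1 − 776) = -1/775. Expand this rational in ℤ_2: compute digits iteratively via d_i = x_i mod 2, x_{i+1} = (x_i − d_i)/2. The first 6 digits are (1, 0, 0, 1, 0, 0).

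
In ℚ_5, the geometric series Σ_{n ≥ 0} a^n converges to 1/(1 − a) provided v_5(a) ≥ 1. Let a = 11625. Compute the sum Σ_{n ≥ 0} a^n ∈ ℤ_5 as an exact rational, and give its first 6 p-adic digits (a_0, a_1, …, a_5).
Σ a^n = 1/(1 − a) = -1/11624;  first 6 digits = (1, 0, 0, 3, 3, 3)

v_5(a) = 3 ≥ 1, so the series converges in ℤ_5 to 1/(1 − a) = 1/(1 − 11625) = -1/11624. Expand this rational in ℤ_5: compute digits iteratively via d_i = x_i mod 5, x_{i+1} = (x_i − d_i)/5. The first 6 digits are (1, 0, 0, 3, 3, 3).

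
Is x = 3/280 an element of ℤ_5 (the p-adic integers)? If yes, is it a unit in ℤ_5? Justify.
x ∉ ℤ_5 (v_5(x) = -1 < 0)

ℤ_5 = {x ∈ ℚ_5 : v_5(x) ≥ 0} and ℤ_5^× = {x ∈ ℤ_5 : v_5(x) = 0}. Here v_5(3/280) = v_5(num) − v_5(den) = -1; compare against these criteria.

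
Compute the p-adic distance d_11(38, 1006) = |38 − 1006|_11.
d_11(38, 1006) = 1/121

Step 1 — x − y = 38 − 1006 = -968. Step 2 — v_11(-968) = 2 (factor: -968 = −(11^2 · 8); the sign does not affect v_p). Step 3 — |x − y|_11 = 11^{-2} = 1/121.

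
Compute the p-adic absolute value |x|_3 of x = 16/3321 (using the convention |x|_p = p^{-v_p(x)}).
|16/3321|_3 = 81

Step 1 — compute v_3(x) by factoring powers of 3 out of the numerator and denominator: v_3(16/3321) = -4. Step 2 — apply |x|_p = p^{-v_p(x)} = 3^{4} = 81.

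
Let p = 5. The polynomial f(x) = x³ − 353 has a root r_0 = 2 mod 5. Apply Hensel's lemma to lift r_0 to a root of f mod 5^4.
r_3 = 262 (mod 625)

Hensel: r_{i+1} = r_i − f(r_i)/f′(r_i) mod 5^{i+2}, where f′(x) = 3x². Iterate:
  r_0 = 2 (mod 5)
  r_1 = 12 (mod 25)
  r_2 = 12 (mod 125)
  r_3 = 262 (mod 625)
Final: r = 262 with f(r) ≡ 0 mod 5^4.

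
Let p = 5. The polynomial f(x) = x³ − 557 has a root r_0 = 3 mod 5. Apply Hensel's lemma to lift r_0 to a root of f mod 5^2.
r_1 = 18 (mod 25)

Hensel: r_{i+1} = r_i − f(r_i)/f′(r_i) mod 5^{i+2}, where f′(x) = 3x². Iterate:
  r_0 = 3 (mod 5)
  r_1 = 18 (mod 25)
Final: r = 18 with f(r) ≡ 0 mod 5^2.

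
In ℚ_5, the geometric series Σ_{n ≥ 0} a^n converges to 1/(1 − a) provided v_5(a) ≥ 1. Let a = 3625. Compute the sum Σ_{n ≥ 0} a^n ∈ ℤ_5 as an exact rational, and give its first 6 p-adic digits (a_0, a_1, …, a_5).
Σ a^n = 1/(1 − a) = -1/3624;  first 6 digits = (1, 0, 0, 4, 0, 1)

v_5(a) = 3 ≥ 1, so the series converges in ℤ_5 to 1/(1 − a) = 1/(1 − 3625) = -1/3624. Expand this rational in ℤ_5: compute digits iteratively via d_i = x_i mod 5, x_{i+1} = (x_i − d_i)/5. The first 6 digits are (1, 0, 0, 4, 0, 1).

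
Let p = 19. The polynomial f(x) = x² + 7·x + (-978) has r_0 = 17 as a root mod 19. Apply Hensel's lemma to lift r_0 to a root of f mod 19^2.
r_1 = 207 (mod 361)

Hensel: r_{i+1} = r_i − f(r_i)·(f′(r_i))^{-1} mod 19^{i+2}, f′(x) = 2x + 7. Iterate:
  r_0 = 17 (mod 19)
  r_1 = 207 (mod 361)
Final: r = 207 satisfies f(r) ≡ 0 mod 19^2.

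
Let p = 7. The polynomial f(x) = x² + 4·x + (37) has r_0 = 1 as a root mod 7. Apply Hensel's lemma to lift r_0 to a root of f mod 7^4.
r_3 = 2101 (mod 2401)

Hensel: r_{i+1} = r_i − f(r_i)·(f′(r_i))^{-1} mod 7^{i+2}, f′(x) = 2x + 4. Iterate:
  r_0 = 1 (mod 7)
  r_1 = 43 (mod 49)
  r_2 = 43 (mod 343)
  r_3 = 2101 (mod 2401)
Final: r = 2101 satisfies f(r) ≡ 0 mod 7^4.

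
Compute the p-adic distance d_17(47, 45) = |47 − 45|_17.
d_17(47, 45) = 1

Step 1 — x − y = 47 − 45 = 2. Step 2 — v_17(2) = 0 (factor: 2 = (17^0 · 2); the sign does not affect v_p). Step 3 — |x − y|_17 = 17^{0} = 1.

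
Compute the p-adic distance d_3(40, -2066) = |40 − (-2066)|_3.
d_3(40, -2066) = 1/81

Step 1 — x − y = 40 − (-2066) = 2106. Step 2 — v_3(2106) = 4 (factor: 2106 = (3^4 · 26); the sign does not affect v_p). Step 3 — |x − y|_3 = 3^{-4} = 1/81.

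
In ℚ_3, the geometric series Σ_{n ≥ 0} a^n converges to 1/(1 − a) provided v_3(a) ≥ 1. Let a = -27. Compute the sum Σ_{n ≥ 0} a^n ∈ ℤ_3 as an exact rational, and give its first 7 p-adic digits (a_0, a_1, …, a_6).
Σ a^n = 1/(1 − a) = 1/28;  first 7 digits = (1, 0, 0, 2, 2, 2, 0)

v_3(a) = 3 ≥ 1, so the series converges in ℤ_3 to 1/(1 − a) = 1/(1 − (-27)) = 1/28. Expand this rational in ℤ_3: compute digits iteratively via d_i = x_i mod 3, x_{i+1} = (x_i − d_i)/3. The first 7 digits are (1, 0, 0, 2, 2, 2, 0).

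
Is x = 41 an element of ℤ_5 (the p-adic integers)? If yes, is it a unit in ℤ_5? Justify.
x ∈ ℤ_5^× (unit); v_5(x) = 0

ℤ_5 = {x ∈ ℚ_5 : v_5(x) ≥ 0} and ℤ_5^× = {x ∈ ℤ_5 : v_5(x) = 0}. Here v_5(41) = v_5(num) − v_5(den) = 0; compare against these criteria.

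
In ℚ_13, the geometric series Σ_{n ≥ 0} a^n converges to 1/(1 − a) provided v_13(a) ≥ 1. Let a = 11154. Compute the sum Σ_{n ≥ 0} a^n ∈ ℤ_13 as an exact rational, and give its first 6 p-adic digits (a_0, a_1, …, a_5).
Σ a^n = 1/(1 − a) = -1/11153;  first 6 digits = (1, 0, 1, 5, 1, 10)

v_13(a) = 2 ≥ 1, so the series converges in ℤ_13 to 1/(1 − a) = 1/(1 − 11154) = -1/11153. Expand this rational in ℤ_13: compute digits iteratively via d_i = x_i mod 13, x_{i+1} = (x_i − d_i)/13. The first 6 digits are (1, 0, 1, 5, 1, 10).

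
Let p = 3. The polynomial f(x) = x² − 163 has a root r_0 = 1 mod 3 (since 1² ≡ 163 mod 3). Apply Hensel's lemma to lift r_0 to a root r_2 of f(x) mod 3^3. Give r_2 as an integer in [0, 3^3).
r_2 = 1 (mod 27)

Hensel's recurrence: r_{i+1} = r_i − f(r_i)·(f′(r_i))^{-1} mod 3^{i+2}, with f′(x) = 2x. Iterate:
  r_0 = 1 (mod 3)
  r_1 = 1 (mod 9)
  r_2 = 1 (mod 27)
Final: r_2 = 1, and one checks f(r_2) ≡ 0 mod 3^3.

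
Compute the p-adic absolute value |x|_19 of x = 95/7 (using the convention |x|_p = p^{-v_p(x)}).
|95/7|_19 = 1/19

Step 1 — compute v_19(x) by factoring powers of 19 out of the numerator and denominator: v_19(95/7) = 1. Step 2 — apply |x|_p = p^{-v_p(x)} = 19^{-1} = 1/19.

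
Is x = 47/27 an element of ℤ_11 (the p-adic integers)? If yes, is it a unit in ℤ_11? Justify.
x ∈ ℤ_11^× (unit); v_11(x) = 0

ℤ_11 = {x ∈ ℚ_11 : v_11(x) ≥ 0} and ℤ_11^× = {x ∈ ℤ_11 : v_11(x) = 0}. Here v_11(47/27) = v_11(num) − v_11(den) = 0; compare against these criteria.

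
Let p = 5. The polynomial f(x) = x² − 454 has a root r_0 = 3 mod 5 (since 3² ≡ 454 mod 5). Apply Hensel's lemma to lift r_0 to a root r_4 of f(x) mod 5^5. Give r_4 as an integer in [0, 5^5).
r_4 = 2073 (mod 3125)

Hensel's recurrence: r_{i+1} = r_i − f(r_i)·(f′(r_i))^{-1} mod 5^{i+2}, with f′(x) = 2x. Iterate:
  r_0 = 3 (mod 5)
  r_1 = 23 (mod 25)
  r_2 = 73 (mod 125)
  r_3 = 198 (mod 625)
  r_4 = 2073 (mod 3125)
Final: r_4 = 2073, and one checks f(r_4) ≡ 0 mod 5^5.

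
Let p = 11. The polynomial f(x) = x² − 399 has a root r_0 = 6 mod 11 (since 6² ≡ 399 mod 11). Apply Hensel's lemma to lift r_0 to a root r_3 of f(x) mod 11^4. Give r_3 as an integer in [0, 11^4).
r_3 = 11017 (mod 14641)

Hensel's recurrence: r_{i+1} = r_i − f(r_i)·(f′(r_i))^{-1} mod 11^{i+2}, with f′(x) = 2x. Iterate:
  r_0 = 6 (mod 11)
  r_1 = 6 (mod 121)
  r_2 = 369 (mod 1331)
  r_3 = 11017 (mod 14641)
Final: r_3 = 11017, and one checks f(r_3) ≡ 0 mod 11^4.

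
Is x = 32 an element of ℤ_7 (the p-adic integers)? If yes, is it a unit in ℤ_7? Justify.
x ∈ ℤ_7^× (unit); v_7(x) = 0

ℤ_7 = {x ∈ ℚ_7 : v_7(x) ≥ 0} and ℤ_7^× = {x ∈ ℤ_7 : v_7(x) = 0}. Here v_7(32) = v_7(num) − v_7(den) = 0; compare against these criteria.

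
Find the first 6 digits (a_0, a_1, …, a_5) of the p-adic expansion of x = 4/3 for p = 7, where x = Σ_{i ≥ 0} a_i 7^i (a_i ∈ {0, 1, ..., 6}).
(a_0, …, a_5) = (6, 4, 4, 4, 4, 4)

v_7(4/3) = 0 (numerator and denominator both coprime to 7), so x ∈ ℤ_7^×. Compute digits iteratively via a_i = x_i mod 7, x_{i+1} = (x_i − a_i)/7, with x_0 = x:
  x_0 = 4/3;  a_0 = 6;  x_1 = (x_0 − 6)/7 = -2/3
  x_1 = -2/3;  a_1 = 4;  x_2 = (x_1 − 4)/7 = -2/3
  x_2 = -2/3;  a_2 = 4;  x_3 = (x_2 − 4)/7 = -2/3
  x_3 = -2/3;  a_3 = 4;  x_4 = (x_3 − 4)/7 = -2/3
  x_4 = -2/3;  a_4 = 4;  x_5 = (x_4 − 4)/7 = -2/3
  x_5 = -2/3;  a_5 = 4;  x_6 = (x_5 − 4)/7 = -2/3
Digits: (6, 4, 4, 4, 4, 4).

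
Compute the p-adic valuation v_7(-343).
v_7(-343) = 3

v_7(n) is the largest exponent k such that 7^k divides n. Factor out: -343 = -7^3 · 1. (Sign doesn't affect v_p.) So v_7(-343) = 3.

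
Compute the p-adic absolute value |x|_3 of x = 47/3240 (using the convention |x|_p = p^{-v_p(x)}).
|47/3240|_3 = 81

Step 1 — compute v_3(x) by factoring powers of 3 out of the numerator and denominator: v_3(47/3240) = -4. Step 2 — apply |x|_p = p^{-v_p(x)} = 3^{4} = 81.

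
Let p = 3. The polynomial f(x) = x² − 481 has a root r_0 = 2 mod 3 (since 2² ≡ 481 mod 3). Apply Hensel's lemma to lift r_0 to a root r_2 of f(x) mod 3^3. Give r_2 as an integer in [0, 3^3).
r_2 = 20 (mod 27)

Hensel's recurrence: r_{i+1} = r_i − f(r_i)·(f′(r_i))^{-1} mod 3^{i+2}, with f′(x) = 2x. Iterate:
  r_0 = 2 (mod 3)
  r_1 = 2 (mod 9)
  r_2 = 20 (mod 27)
Final: r_2 = 20, and one checks f(r_2) ≡ 0 mod 3^3.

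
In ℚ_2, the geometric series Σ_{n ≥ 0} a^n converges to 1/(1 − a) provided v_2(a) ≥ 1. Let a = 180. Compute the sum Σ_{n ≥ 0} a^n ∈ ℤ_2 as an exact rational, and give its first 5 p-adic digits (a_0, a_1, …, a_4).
Σ a^n = 1/(1 − a) = -1/179;  first 5 digits = (1, 0, 1, 0, 0)

v_2(a) = 2 ≥ 1, so the series converges in ℤ_2 to 1/(1 − a) = 1/(1 − 180) = -1/179. Expand this rational in ℤ_2: compute digits iteratively via d_i = x_i mod 2, x_{i+1} = (x_i − d_i)/2. The first 5 digits are (1, 0, 1, 0, 0).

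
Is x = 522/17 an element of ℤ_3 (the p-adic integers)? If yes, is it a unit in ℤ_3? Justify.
x ∈ ℤ_3 but not a unit; v_3(x) = 2 > 0

ℤ_3 = {x ∈ ℚ_3 : v_3(x) ≥ 0} and ℤ_3^× = {x ∈ ℤ_3 : v_3(x) = 0}. Here v_3(522/17) = v_3(num) − v_3(den) = 2; compare against these criteria.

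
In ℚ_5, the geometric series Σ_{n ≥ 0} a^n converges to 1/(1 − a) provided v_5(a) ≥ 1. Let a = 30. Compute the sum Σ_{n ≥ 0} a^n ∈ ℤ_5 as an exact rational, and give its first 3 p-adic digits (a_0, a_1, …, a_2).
Σ a^n = 1/(1 − a) = -1/29;  first 3 digits = (1, 1, 2)

v_5(a) = 1 ≥ 1, so the series converges in ℤ_5 to 1/(1 − a) = 1/(1 − 30) = -1/29. Expand this rational in ℤ_5: compute digits iteratively via d_i = x_i mod 5, x_{i+1} = (x_i − d_i)/5. The first 3 digits are (1, 1, 2).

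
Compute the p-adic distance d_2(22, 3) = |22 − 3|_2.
d_2(22, 3) = 1

Step 1 — x − y = 22 − 3 = 19. Step 2 — v_2(19) = 0 (factor: 19 = (2^0 · 19); the sign does not affect v_p). Step 3 — |x − y|_2 = 2^{0} = 1.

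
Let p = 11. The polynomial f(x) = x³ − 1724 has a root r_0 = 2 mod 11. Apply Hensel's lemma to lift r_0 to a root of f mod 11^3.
r_2 = 1234 (mod 1331)

Hensel: r_{i+1} = r_i − f(r_i)/f′(r_i) mod 11^{i+2}, where f′(x) = 3x². Iterate:
  r_0 = 2 (mod 11)
  r_1 = 24 (mod 121)
  r_2 = 1234 (mod 1331)
Final: r = 1234 with f(r) ≡ 0 mod 11^3.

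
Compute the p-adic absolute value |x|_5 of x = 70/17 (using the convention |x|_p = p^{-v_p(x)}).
|70/17|_5 = 1/5

Step 1 — compute v_5(x) by factoring powers of 5 out of the numerator and denominator: v_5(70/17) = 1. Step 2 — apply |x|_p = p^{-v_p(x)} = 5^{-1} = 1/5.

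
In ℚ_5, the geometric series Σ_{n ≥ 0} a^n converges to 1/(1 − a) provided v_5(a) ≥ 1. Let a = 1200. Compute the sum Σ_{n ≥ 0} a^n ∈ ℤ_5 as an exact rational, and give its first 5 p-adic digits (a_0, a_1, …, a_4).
Σ a^n = 1/(1 − a) = -1/1199;  first 5 digits = (1, 0, 3, 4, 0)

v_5(a) = 2 ≥ 1, so the series converges in ℤ_5 to 1/(1 − a) = 1/(1 − 1200) = -1/1199. Expand this rational in ℤ_5: compute digits iteratively via d_i = x_i mod 5, x_{i+1} = (x_i − d_i)/5. The first 5 digits are (1, 0, 3, 4, 0).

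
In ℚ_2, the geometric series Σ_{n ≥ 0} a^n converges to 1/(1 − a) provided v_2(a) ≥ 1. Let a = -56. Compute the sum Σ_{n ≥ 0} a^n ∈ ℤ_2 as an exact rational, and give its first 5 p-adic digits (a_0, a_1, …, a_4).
Σ a^n = 1/(1 − a) = 1/57;  first 5 digits = (1, 0, 0, 1, 0)

v_2(a) = 3 ≥ 1, so the series converges in ℤ_2 to 1/(1 − a) = 1/(1 − (-56)) = 1/57. Expand this rational in ℤ_2: compute digits iteratively via d_i = x_i mod 2, x_{i+1} = (x_i − d_i)/2. The first 5 digits are (1, 0, 0, 1, 0).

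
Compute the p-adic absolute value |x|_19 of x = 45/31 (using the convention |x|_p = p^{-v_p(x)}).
|45/31|_19 = 1

Step 1 — compute v_19(x) by factoring powers of 19 out of the numerator and denominator: v_19(45/31) = 0. Step 2 — apply |x|_p = p^{-v_p(x)} = 19^{0} = 1.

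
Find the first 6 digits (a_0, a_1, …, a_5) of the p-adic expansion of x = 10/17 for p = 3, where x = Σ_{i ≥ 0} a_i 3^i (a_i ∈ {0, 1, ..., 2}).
(a_0, …, a_5) = (2, 2, 2, 1, 2, 0)

v_3(10/17) = 0 (numerator and denominator both coprime to 3), so x ∈ ℤ_3^×. Compute digits iteratively via a_i = x_i mod 3, x_{i+1} = (x_i − a_i)/3, with x_0 = x:
  x_0 = 10/17;  a_0 = 2;  x_1 = (x_0 − 2)/3 = -8/17
  x_1 = -8/17;  a_1 = 2;  x_2 = (x_1 − 2)/3 = -14/17
  x_2 = -14/17;  a_2 = 2;  x_3 = (x_2 − 2)/3 = -16/17
  x_3 = -16/17;  a_3 = 1;  x_4 = (x_3 − 1)/3 = -11/17
  x_4 = -11/17;  a_4 = 2;  x_5 = (x_4 − 2)/3 = -15/17
  x_5 = -15/17;  a_5 = 0;  x_6 = (x_5 − 0)/3 = -5/17
Digits: (2, 2, 2, 1, 2, 0).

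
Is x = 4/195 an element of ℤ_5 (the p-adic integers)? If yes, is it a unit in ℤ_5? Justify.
x ∉ ℤ_5 (v_5(x) = -1 < 0)

ℤ_5 = {x ∈ ℚ_5 : v_5(x) ≥ 0} and ℤ_5^× = {x ∈ ℤ_5 : v_5(x) = 0}. Here v_5(4/195) = v_5(num) − v_5(den) = -1; compare against these criteria.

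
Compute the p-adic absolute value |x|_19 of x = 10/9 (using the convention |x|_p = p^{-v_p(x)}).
|10/9|_19 = 1

Step 1 — compute v_19(x) by factoring powers of 19 out of the numerator and denominator: v_19(10/9) = 0. Step 2 — apply |x|_p = p^{-v_p(x)} = 19^{0} = 1.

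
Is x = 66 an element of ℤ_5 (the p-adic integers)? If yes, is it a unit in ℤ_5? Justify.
x ∈ ℤ_5^× (unit); v_5(x) = 0

ℤ_5 = {x ∈ ℚ_5 : v_5(x) ≥ 0} and ℤ_5^× = {x ∈ ℤ_5 : v_5(x) = 0}. Here v_5(66) = v_5(num) − v_5(den) = 0; compare against these criteria.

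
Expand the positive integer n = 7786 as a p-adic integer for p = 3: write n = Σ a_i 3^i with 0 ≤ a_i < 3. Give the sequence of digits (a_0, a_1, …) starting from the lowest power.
(a_0, a_1, …) = (1, 0, 1, 0, 0, 2, 1, 0, 1)

Repeated division by 3 gives the digits low-to-high: 7786 = 1 + 1·3^2 + 2·3^5 + 1·3^6 + 1·3^8. Digit sequence: (1, 0, 1, 0, 0, 2, 1, 0, 1).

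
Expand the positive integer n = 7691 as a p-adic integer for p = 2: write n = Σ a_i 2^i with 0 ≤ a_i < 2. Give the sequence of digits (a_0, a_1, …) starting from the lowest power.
(a_0, a_1, …) = (1, 1, 0, 1, 0, 0, 0, 0, 0, 1, 1, 1, 1)

Repeated division by 2 gives the digits low-to-high: 7691 = 1 + 1·2^1 + 1·2^3 + 1·2^9 + 1·2^10 + 1·2^11 + 1·2^12. Digit sequence: (1, 1, 0, 1, 0, 0, 0, 0, 0, 1, 1, 1, 1).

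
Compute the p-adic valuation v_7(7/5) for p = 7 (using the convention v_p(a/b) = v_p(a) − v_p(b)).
v_7(7/5) = 1

Factor powers of 7 from the numerator and denominator of the reduced fraction: 7 = 7^1 · 1 and 5 = 7^0 · 5. Apply v_p(a/b) = v_p(a) − v_p(b): v_7(7/5) = 1 − 0 = 1.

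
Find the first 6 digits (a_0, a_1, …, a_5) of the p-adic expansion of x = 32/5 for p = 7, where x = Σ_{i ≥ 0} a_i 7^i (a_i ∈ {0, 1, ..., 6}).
(a_0, …, a_5) = (5, 3, 1, 4, 5, 2)

v_7(32/5) = 0 (numerator and denominator both coprime to 7), so x ∈ ℤ_7^×. Compute digits iteratively via a_i = x_i mod 7, x_{i+1} = (x_i − a_i)/7, with x_0 = x:
  x_0 = 32/5;  a_0 = 5;  x_1 = (x_0 − 5)/7 = 1/5
  x_1 = 1/5;  a_1 = 3;  x_2 = (x_1 − 3)/7 = -2/5
  x_2 = -2/5;  a_2 = 1;  x_3 = (x_2 − 1)/7 = -1/5
  x_3 = -1/5;  a_3 = 4;  x_4 = (x_3 − 4)/7 = -3/5
  x_4 = -3/5;  a_4 = 5;  x_5 = (x_4 − 5)/7 = -4/5
  x_5 = -4/5;  a_5 = 2;  x_6 = (x_5 − 2)/7 = -2/5
Digits: (5, 3, 1, 4, 5, 2).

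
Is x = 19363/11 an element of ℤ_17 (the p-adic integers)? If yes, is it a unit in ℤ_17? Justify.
x ∈ ℤ_17 but not a unit; v_17(x) = 2 > 0

ℤ_17 = {x ∈ ℚ_17 : v_17(x) ≥ 0} and ℤ_17^× = {x ∈ ℤ_17 : v_17(x) = 0}. Here v_17(19363/11) = v_17(num) − v_17(den) = 2; compare against these criteria.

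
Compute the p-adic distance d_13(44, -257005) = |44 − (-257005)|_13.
d_13(44, -257005) = 1/28561

Step 1 — x − y = 44 − (-257005) = 257049. Step 2 — v_13(257049) = 4 (factor: 257049 = (13^4 · 9); the sign does not affect v_p). Step 3 — |x − y|_13 = 13^{-4} = 1/28561.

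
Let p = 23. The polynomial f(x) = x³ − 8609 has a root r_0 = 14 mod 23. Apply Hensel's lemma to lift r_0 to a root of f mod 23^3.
r_2 = 750 (mod 12167)

Hensel: r_{i+1} = r_i − f(r_i)/f′(r_i) mod 23^{i+2}, where f′(x) = 3x². Iterate:
  r_0 = 14 (mod 23)
  r_1 = 221 (mod 529)
  r_2 = 750 (mod 12167)
Final: r = 750 with f(r) ≡ 0 mod 23^3.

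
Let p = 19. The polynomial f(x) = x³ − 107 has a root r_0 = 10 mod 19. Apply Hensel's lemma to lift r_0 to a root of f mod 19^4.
r_3 = 93281 (mod 130321)

Hensel: r_{i+1} = r_i − f(r_i)/f′(r_i) mod 19^{i+2}, where f′(x) = 3x². Iterate:
  r_0 = 10 (mod 19)
  r_1 = 143 (mod 361)
  r_2 = 4114 (mod 6859)
  r_3 = 93281 (mod 130321)
Final: r = 93281 with f(r) ≡ 0 mod 19^4.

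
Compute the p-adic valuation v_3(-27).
v_3(-27) = 3

v_3(n) is the largest exponent k such that 3^k divides n. Factor out: -27 = -3^3 · 1. (Sign doesn't affect v_p.) So v_3(-27) = 3.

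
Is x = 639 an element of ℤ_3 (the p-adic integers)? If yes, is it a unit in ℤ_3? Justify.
x ∈ ℤ_3 but not a unit; v_3(x) = 2 > 0

ℤ_3 = {x ∈ ℚ_3 : v_3(x) ≥ 0} and ℤ_3^× = {x ∈ ℤ_3 : v_3(x) = 0}. Here v_3(639) = v_3(num) − v_3(den) = 2; compare against these criteria.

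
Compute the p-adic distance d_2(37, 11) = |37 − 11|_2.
d_2(37, 11) = 1/2

Step 1 — x − y = 37 − 11 = 26. Step 2 — v_2(26) = 1 (factor: 26 = (2^1 · 13); the sign does not affect v_p). Step 3 — |x − y|_2 = 2^{-1} = 1/2.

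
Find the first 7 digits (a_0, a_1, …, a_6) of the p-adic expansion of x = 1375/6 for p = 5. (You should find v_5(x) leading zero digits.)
(a_0, …, a_6) = (0, 0, 0, 1, 1, 4, 0)

v_5(1375/6) = 3, so a_0 = ... = a_2 = 0. Factor out: x = 5^3 · u with u = 11/6 a unit in ℤ_5. Expand u iteratively via a_{v+i} = u_i mod 5, u_{i+1} = (u_i − a_{v+i})/5:
  u_0 = 11/6;  a_3 = 1;  u_1 = (u_0 − 1)/5 = 1/6
  u_1 = 1/6;  a_4 = 1;  u_2 = (u_1 − 1)/5 = -1/6
  u_2 = -1/6;  a_5 = 4;  u_3 = (u_2 − 4)/5 = -5/6
  u_3 = -5/6;  a_6 = 0;  u_4 = (u_3 − 0)/5 = -1/6
Digits: (0, 0, 0, 1, 1, 4, 0).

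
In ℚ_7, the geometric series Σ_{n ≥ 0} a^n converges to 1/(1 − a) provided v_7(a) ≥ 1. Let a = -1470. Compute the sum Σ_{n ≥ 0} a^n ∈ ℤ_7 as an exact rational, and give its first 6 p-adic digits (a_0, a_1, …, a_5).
Σ a^n = 1/(1 − a) = 1/1471;  first 6 digits = (1, 0, 5, 2, 3, 2)

v_7(a) = 2 ≥ 1, so the series converges in ℤ_7 to 1/(1 − a) = 1/(1 − (-1470)) = 1/1471. Expand this rational in ℤ_7: compute digits iteratively via d_i = x_i mod 7, x_{i+1} = (x_i − d_i)/7. The first 6 digits are (1, 0, 5, 2, 3, 2).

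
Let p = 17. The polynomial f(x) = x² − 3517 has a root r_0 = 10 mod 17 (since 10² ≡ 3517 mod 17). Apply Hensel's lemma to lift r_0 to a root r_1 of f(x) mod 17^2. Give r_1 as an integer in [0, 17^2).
r_1 = 282 (mod 289)

Hensel's recurrence: r_{i+1} = r_i − f(r_i)·(f′(r_i))^{-1} mod 17^{i+2}, with f′(x) = 2x. Iterate:
  r_0 = 10 (mod 17)
  r_1 = 282 (mod 289)
Final: r_1 = 282, and one checks f(r_1) ≡ 0 mod 17^2.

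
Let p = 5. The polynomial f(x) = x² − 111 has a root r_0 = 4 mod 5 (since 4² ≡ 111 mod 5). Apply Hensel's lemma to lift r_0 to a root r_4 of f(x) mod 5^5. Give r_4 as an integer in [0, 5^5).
r_4 = 2644 (mod 3125)

Hensel's recurrence: r_{i+1} = r_i − f(r_i)·(f′(r_i))^{-1} mod 5^{i+2}, with f′(x) = 2x. Iterate:
  r_0 = 4 (mod 5)
  r_1 = 19 (mod 25)
  r_2 = 19 (mod 125)
  r_3 = 144 (mod 625)
  r_4 = 2644 (mod 3125)
Final: r_4 = 2644, and one checks f(r_4) ≡ 0 mod 5^5.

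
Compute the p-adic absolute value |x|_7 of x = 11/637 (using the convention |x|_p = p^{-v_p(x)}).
|11/637|_7 = 49

Step 1 — compute v_7(x) by factoring powers of 7 out of the numerator and denominator: v_7(11/637) = -2. Step 2 — apply |x|_p = p^{-v_p(x)} = 7^{2} = 49.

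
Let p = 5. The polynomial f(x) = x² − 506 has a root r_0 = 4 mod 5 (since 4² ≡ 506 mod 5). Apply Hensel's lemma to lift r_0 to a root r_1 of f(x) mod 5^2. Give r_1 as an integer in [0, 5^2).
r_1 = 9 (mod 25)

Hensel's recurrence: r_{i+1} = r_i − f(r_i)·(f′(r_i))^{-1} mod 5^{i+2}, with f′(x) = 2x. Iterate:
  r_0 = 4 (mod 5)
  r_1 = 9 (mod 25)
Final: r_1 = 9, and one checks f(r_1) ≡ 0 mod 5^2.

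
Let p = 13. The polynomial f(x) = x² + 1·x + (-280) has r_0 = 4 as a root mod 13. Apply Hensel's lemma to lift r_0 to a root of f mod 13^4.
r_3 = 11769 (mod 28561)

Hensel: r_{i+1} = r_i − f(r_i)·(f′(r_i))^{-1} mod 13^{i+2}, f′(x) = 2x + 1. Iterate:
  r_0 = 4 (mod 13)
  r_1 = 108 (mod 169)
  r_2 = 784 (mod 2197)
  r_3 = 11769 (mod 28561)
Final: r = 11769 satisfies f(r) ≡ 0 mod 13^4.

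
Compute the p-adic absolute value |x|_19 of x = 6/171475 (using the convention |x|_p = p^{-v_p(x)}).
|6/171475|_19 = 6859

Step 1 — compute v_19(x) by factoring powers of 19 out of the numerator and denominator: v_19(6/171475) = -3. Step 2 — apply |x|_p = p^{-v_p(x)} = 19^{3} = 6859.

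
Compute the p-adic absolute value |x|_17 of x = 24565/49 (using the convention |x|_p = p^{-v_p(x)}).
|24565/49|_17 = 1/4913

Step 1 — compute v_17(x) by factoring powers of 17 out of the numerator and denominator: v_17(24565/49) = 3. Step 2 — apply |x|_p = p^{-v_p(x)} = 17^{-3} = 1/4913.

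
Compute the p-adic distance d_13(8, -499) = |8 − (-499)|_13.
d_13(8, -499) = 1/169

Step 1 — x − y = 8 − (-499) = 507. Step 2 — v_13(507) = 2 (factor: 507 = (13^2 · 3); the sign does not affect v_p). Step 3 — |x − y|_13 = 13^{-2} = 1/169.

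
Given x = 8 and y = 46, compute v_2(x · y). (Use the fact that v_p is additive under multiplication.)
v_2(368) = 4

v_p(x) = 3 (factor: 8 = 2^3 · 1); v_p(y) = 1 (factor: 46 = 2^1 · 23). Additivity: v_p(xy) = v_p(x) + v_p(y) = 3 + 1 = 4. (Direct check: xy = 368 = 2^4 · (23).)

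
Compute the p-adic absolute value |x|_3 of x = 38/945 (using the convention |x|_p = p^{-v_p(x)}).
|38/945|_3 = 27

Step 1 — compute v_3(x) by factoring powers of 3 out of the numerator and denominator: v_3(38/945) = -3. Step 2 — apply |x|_p = p^{-v_p(x)} = 3^{3} = 27.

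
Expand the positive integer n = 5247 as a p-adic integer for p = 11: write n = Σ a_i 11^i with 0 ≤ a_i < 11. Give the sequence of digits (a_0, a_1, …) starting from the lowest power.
(a_0, a_1, …) = (0, 4, 10, 3)

Repeated division by 11 gives the digits low-to-high: 5247 = 4·11^1 + 10·11^2 + 3·11^3. Digit sequence: (0, 4, 10, 3).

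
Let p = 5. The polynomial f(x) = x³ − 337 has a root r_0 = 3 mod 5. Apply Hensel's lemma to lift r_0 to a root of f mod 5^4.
r_3 = 108 (mod 625)

Hensel: r_{i+1} = r_i − f(r_i)/f′(r_i) mod 5^{i+2}, where f′(x) = 3x². Iterate:
  r_0 = 3 (mod 5)
  r_1 = 8 (mod 25)
  r_2 = 108 (mod 125)
  r_3 = 108 (mod 625)
Final: r = 108 with f(r) ≡ 0 mod 5^4.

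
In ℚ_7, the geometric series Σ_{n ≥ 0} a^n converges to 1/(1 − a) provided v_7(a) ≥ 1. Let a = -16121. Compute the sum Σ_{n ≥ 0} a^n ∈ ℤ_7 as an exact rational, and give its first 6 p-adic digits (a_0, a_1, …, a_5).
Σ a^n = 1/(1 − a) = 1/16122;  first 6 digits = (1, 0, 0, 2, 0, 6)

v_7(a) = 3 ≥ 1, so the series converges in ℤ_7 to 1/(1 − a) = 1/(1 − (-16121)) = 1/16122. Expand this rational in ℤ_7: compute digits iteratively via d_i = x_i mod 7, x_{i+1} = (x_i − d_i)/7. The first 6 digits are (1, 0, 0, 2, 0, 6).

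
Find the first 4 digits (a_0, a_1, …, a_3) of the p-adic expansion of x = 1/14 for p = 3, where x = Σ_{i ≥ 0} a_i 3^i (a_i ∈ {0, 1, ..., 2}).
(a_0, …, a_3) = (2, 0, 0, 1)

v_3(1/14) = 0 (numerator and denominator both coprime to 3), so x ∈ ℤ_3^×. Compute digits iteratively via a_i = x_i mod 3, x_{i+1} = (x_i − a_i)/3, with x_0 = x:
  x_0 = 1/14;  a_0 = 2;  x_1 = (x_0 − 2)/3 = -9/14
  x_1 = -9/14;  a_1 = 0;  x_2 = (x_1 − 0)/3 = -3/14
  x_2 = -3/14;  a_2 = 0;  x_3 = (x_2 − 0)/3 = -1/14
  x_3 = -1/14;  a_3 = 1;  x_4 = (x_3 − 1)/3 = -5/14
Digits: (2, 0, 0, 1).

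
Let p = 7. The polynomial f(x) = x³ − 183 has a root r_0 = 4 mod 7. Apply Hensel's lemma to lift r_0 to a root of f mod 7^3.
r_2 = 32 (mod 343)

Hensel: r_{i+1} = r_i − f(r_i)/f′(r_i) mod 7^{i+2}, where f′(x) = 3x². Iterate:
  r_0 = 4 (mod 7)
  r_1 = 32 (mod 49)
  r_2 = 32 (mod 343)
Final: r = 32 with f(r) ≡ 0 mod 7^3.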